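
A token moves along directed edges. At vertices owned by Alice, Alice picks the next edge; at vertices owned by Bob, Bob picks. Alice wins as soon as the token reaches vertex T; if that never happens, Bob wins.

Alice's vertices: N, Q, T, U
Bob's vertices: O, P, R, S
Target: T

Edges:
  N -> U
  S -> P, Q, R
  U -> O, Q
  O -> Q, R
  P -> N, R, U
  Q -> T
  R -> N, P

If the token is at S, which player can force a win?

Bob

A0 = {T}
A1: add {Q} — Q (Alice) has Q→T.
A2: add {U} — U (Alice) has U→Q.
A3: add {N} — N (Alice) has N→U.
A4 = A3; e.g. O (Bob) can still go to R. Fixed point.
S never enters the attractor, so Bob can avoid the target forever.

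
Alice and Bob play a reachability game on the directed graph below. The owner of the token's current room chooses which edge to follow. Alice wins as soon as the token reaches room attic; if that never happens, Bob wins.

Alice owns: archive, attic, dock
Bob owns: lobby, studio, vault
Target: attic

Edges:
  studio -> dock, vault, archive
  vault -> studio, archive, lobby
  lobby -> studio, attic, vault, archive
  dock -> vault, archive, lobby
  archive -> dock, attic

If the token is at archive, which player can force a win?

Alice

A0 = {attic}
A1: add {archive} — archive (Alice) has archive→attic.
archive ∈ A1, so Alice can force the target.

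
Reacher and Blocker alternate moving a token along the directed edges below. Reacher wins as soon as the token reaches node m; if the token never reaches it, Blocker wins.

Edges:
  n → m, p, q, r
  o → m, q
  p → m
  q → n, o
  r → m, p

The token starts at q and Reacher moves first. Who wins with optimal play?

Track states (vertex, player-to-move).
A0 = {(m,Reacher), (m,Blocker)}
A1: add {(n,Reacher), (o,Reacher), (p,Reacher), (p,Blocker), (r,Reacher)}.
A2: add {(q,Blocker), (r,Blocker)}.
A3 = A2; e.g. (n,Blocker) stays out. (q,Reacher) never enters ⇒ Blocker avoids the target.

Blocker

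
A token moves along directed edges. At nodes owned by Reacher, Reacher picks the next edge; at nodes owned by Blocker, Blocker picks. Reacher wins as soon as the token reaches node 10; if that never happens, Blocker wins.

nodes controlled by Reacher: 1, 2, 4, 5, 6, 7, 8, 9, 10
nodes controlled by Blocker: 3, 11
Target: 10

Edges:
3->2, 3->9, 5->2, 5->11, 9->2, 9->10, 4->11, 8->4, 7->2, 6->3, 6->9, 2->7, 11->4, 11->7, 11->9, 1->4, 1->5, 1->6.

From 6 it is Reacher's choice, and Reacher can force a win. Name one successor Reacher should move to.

A0 = {10}
A1: add {9} — 9 (Reacher) has 9→10.
A2: add {6} — 6 (Reacher) has 6→9.
A3: add {1} — 1 (Reacher) has 1→6.
A4 = A3; e.g. 2 (Reacher) has no edge into A3. Fixed point.
From 6, successor 9 is in the attractor (rank 1); the other successor 3 is not.

9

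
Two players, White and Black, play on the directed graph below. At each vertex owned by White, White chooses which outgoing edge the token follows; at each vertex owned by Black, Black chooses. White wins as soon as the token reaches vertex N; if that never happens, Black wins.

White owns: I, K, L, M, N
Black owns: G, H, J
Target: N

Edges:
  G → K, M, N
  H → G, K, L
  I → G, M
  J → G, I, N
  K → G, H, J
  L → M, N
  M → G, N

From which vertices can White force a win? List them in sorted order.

A0 = {N}
A1: add {L, M} — L (White) has L→N; M (White) has M→N.
A2: add {I} — I (White) has I→M.
A3 = A2; e.g. G (Black) can still go to K. Fixed point.
White's winning region = {I, L, M, N}.

I, L, M, N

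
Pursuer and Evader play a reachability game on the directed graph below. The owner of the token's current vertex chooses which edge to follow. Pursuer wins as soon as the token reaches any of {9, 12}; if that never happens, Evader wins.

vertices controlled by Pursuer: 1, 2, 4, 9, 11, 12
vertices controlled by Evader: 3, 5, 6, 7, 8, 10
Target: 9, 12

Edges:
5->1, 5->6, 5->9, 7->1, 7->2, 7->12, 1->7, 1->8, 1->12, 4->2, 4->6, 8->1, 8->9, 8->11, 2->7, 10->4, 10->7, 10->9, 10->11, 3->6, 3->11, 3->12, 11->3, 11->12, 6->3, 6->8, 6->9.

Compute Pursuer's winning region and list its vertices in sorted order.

1, 8, 9, 11, 12

A0 = {9, 12}
A1: add {1, 11} — 1 (Pursuer) has 1→12; 11 (Pursuer) has 11→12.
A2: add {8} — 8 (Evader): all of {1, 9, 11} already in.
A3 = A2; e.g. 2 (Pursuer) has no edge into A2. Fixed point.
Pursuer's winning region = {1, 8, 9, 11, 12}.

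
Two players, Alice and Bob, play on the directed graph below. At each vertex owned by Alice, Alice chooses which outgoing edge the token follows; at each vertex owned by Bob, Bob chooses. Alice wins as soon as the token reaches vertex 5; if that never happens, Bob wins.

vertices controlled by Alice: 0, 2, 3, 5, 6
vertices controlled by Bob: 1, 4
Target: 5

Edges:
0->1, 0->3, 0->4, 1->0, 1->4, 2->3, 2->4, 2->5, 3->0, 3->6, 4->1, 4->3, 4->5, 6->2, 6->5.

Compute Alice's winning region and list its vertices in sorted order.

A0 = {5}
A1: add {2, 6} — 2 (Alice) has 2→5; 6 (Alice) has 6→5.
A2: add {3} — 3 (Alice) has 3→6.
A3: add {0} — 0 (Alice) has 0→3.
A4 = A3; e.g. 1 (Bob) can still go to 4. Fixed point.
Alice's winning region = {0, 2, 3, 5, 6}.

0, 2, 3, 5, 6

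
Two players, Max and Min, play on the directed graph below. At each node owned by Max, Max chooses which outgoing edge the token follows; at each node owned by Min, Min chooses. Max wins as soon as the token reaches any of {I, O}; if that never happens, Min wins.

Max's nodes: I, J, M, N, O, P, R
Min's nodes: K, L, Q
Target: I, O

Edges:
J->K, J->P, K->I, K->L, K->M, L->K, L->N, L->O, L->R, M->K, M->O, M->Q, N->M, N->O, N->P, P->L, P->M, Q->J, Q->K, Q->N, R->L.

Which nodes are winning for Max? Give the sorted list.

I, J, M, N, O, P

A0 = {I, O}
A1: add {M, N} — M (Max) has M→O; N (Max) has N→O.
A2: add {P} — P (Max) has P→M.
A3: add {J} — J (Max) has J→P.
A4 = A3; e.g. K (Min) can still go to L. Fixed point.
Max's winning region = {I, J, M, N, O, P}.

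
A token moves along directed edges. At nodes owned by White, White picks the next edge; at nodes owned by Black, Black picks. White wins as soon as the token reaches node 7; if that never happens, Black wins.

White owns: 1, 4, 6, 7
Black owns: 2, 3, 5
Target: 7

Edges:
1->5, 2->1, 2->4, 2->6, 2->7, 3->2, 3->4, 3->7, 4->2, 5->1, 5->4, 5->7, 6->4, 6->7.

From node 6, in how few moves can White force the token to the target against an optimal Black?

A0 = {7}
A1: add {6} — 6 (White) has 6→7.
A2 = A1; e.g. 1 (White) has no edge into A1. Fixed point.
6 enters the attractor at level 1, so White can force the target in 1 move from there.

1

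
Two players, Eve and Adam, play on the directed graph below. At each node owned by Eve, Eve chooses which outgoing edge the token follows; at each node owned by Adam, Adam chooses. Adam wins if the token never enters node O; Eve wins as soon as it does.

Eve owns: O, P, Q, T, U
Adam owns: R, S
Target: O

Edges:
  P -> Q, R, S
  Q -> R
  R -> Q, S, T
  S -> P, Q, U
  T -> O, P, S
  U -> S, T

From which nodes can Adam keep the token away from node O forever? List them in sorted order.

P, Q, R, S

A0 = {O}
A1: add {T} — T (Eve) has T→O.
A2: add {U} — U (Eve) has U→T.
A3 = A2; e.g. P (Eve) has no edge into A2. Fixed point.
Eve's attractor = {O, T, U}; Adam avoids the target exactly from the complement.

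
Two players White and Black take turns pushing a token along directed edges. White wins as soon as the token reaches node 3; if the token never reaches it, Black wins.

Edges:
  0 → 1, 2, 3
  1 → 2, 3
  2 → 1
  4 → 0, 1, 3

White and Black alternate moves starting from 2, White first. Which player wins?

Black

Track states (vertex, player-to-move).
A0 = {(3,White), (3,Black)}
A1: add {(0,White), (1,White), (4,White)}.
A2: add {(2,Black), (4,Black)}.
A3 = A2; e.g. (0,Black) stays out. (2,White) never enters ⇒ Black avoids the target.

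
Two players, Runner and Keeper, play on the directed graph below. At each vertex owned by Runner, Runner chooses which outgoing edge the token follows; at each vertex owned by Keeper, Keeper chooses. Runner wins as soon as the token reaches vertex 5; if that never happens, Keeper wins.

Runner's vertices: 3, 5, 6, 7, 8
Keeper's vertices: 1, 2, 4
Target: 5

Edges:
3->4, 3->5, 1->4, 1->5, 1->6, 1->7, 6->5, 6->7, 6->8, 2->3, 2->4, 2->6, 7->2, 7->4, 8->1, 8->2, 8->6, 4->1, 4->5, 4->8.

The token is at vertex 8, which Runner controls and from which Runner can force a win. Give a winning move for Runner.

6

A0 = {5}
A1: add {3, 6} — 3 (Runner) has 3→5; 6 (Runner) has 6→5.
A2: add {8} — 8 (Runner) has 8→6.
A3 = A2; e.g. 1 (Keeper) can still go to 4. Fixed point.
From 8, successor 6 is in the attractor (rank 1); the other successors 1, 2 are not.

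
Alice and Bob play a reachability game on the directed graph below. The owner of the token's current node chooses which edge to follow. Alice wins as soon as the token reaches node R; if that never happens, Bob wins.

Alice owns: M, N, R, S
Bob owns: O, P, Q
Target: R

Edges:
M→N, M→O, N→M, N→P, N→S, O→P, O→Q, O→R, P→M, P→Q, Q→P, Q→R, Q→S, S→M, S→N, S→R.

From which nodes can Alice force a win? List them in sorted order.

M, N, R, S

A0 = {R}
A1: add {S} — S (Alice) has S→R.
A2: add {N} — N (Alice) has N→S.
A3: add {M} — M (Alice) has M→N.
A4 = A3; e.g. O (Bob) can still go to P. Fixed point.
Alice's winning region = {M, N, R, S}.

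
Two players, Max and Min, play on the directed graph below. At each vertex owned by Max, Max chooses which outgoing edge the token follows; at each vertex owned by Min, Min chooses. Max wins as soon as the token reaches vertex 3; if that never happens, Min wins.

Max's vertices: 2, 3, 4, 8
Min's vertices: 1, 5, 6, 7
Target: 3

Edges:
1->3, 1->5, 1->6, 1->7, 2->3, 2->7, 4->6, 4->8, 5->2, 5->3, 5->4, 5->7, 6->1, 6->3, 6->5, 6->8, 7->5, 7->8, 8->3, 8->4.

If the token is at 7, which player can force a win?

A0 = {3}
A1: add {2, 8} — 2 (Max) has 2→3; 8 (Max) has 8→3.
A2: add {4} — 4 (Max) has 4→8.
A3 = A2; e.g. 1 (Min) can still go to 5. Fixed point.
7 never enters the attractor, so Min can avoid the target forever.

Min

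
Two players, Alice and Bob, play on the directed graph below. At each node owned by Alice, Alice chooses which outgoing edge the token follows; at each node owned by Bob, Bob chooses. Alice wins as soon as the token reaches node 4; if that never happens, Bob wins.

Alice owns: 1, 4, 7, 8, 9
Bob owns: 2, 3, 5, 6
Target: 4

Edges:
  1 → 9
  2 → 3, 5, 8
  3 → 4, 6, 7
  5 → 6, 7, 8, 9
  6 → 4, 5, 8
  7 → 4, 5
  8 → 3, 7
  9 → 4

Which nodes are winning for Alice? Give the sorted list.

1, 4, 7, 8, 9

A0 = {4}
A1: add {7, 9} — 7 (Alice) has 7→4; 9 (Alice) has 9→4.
A2: add {1, 8} — 1 (Alice) has 1→9; 8 (Alice) has 8→7.
A3 = A2; e.g. 2 (Bob) can still go to 3. Fixed point.
Alice's winning region = {1, 4, 7, 8, 9}.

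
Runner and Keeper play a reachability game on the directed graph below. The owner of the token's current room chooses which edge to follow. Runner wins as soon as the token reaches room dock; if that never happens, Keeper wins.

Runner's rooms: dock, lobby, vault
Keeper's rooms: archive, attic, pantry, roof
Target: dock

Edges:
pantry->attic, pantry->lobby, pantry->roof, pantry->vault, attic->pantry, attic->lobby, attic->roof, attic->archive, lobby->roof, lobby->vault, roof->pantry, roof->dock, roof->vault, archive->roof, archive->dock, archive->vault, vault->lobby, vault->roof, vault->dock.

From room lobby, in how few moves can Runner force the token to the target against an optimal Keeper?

2

A0 = {dock}
A1: add {vault} — vault (Runner) has vault→dock.
A2: add {lobby} — lobby (Runner) has lobby→vault.
A3 = A2; e.g. pantry (Keeper) can still go to attic. Fixed point.
lobby enters the attractor at level 2, so Runner can force the target in 2 moves from there.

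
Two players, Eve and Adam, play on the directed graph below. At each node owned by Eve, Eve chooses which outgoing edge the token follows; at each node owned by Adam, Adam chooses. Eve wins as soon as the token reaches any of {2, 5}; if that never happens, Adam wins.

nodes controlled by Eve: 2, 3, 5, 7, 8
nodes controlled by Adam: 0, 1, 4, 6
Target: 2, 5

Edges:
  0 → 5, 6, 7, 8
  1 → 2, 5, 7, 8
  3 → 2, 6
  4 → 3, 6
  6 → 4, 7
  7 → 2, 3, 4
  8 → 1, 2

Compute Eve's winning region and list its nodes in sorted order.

A0 = {2, 5}
A1: add {3, 7, 8} — 3 (Eve) has 3→2; 7 (Eve) has 7→2; 8 (Eve) has 8→2.
A2: add {1} — 1 (Adam): all of {2, 5, 7, 8} already in.
A3 = A2; e.g. 0 (Adam) can still go to 6. Fixed point.
Eve's winning region = {1, 2, 3, 5, 7, 8}.

1, 2, 3, 5, 7, 8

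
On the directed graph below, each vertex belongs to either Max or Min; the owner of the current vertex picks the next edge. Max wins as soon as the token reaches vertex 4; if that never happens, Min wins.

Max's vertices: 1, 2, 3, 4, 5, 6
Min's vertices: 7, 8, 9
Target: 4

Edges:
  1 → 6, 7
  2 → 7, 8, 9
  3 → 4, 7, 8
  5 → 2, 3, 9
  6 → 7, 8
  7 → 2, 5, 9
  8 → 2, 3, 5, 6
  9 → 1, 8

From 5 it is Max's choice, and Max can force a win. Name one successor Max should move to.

3

A0 = {4}
A1: add {3} — 3 (Max) has 3→4.
A2: add {5} — 5 (Max) has 5→3.
A3 = A2; e.g. 1 (Max) has no edge into A2. Fixed point.
From 5, successor 3 is in the attractor (rank 1); the other successors 2, 9 are not.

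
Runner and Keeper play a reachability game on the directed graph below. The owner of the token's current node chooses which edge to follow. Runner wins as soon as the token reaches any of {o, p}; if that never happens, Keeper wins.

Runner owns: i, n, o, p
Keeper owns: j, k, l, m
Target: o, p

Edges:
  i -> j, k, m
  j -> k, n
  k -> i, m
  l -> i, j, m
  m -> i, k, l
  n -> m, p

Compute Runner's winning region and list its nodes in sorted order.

A0 = {o, p}
A1: add {n} — n (Runner) has n→p.
A2 = A1; e.g. i (Runner) has no edge into A1. Fixed point.
Runner's winning region = {n, o, p}.

n, o, p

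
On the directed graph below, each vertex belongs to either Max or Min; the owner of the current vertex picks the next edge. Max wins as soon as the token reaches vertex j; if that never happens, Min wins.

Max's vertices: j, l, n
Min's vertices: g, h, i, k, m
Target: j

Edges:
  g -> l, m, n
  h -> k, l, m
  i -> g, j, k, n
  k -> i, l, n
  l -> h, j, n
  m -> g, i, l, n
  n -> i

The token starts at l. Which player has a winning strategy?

Max

A0 = {j}
A1: add {l} — l (Max) has l→j.
A2 = A1; e.g. g (Min) can still go to m. Fixed point.
l ∈ A1, so Max can force the target.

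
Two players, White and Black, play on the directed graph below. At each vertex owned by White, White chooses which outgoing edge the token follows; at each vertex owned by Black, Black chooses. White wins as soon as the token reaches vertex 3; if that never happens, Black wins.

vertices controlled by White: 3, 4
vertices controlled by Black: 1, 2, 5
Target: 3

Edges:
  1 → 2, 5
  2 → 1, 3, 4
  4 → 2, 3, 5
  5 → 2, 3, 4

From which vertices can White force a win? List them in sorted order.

3, 4

A0 = {3}
A1: add {4} — 4 (White) has 4→3.
A2 = A1; e.g. 1 (Black) can still go to 2. Fixed point.
White's winning region = {3, 4}.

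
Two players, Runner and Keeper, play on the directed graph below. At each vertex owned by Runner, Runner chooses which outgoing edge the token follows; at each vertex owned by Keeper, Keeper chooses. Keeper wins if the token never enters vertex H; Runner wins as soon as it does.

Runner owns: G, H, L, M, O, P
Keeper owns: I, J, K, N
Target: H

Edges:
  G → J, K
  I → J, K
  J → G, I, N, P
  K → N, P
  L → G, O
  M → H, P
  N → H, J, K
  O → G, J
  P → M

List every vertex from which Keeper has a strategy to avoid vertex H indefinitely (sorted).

A0 = {H}
A1: add {M} — M (Runner) has M→H.
A2: add {P} — P (Runner) has P→M.
A3 = A2; e.g. G (Runner) has no edge into A2. Fixed point.
Runner's attractor = {H, M, P}; Keeper avoids the target exactly from the complement.

G, I, J, K, L, N, O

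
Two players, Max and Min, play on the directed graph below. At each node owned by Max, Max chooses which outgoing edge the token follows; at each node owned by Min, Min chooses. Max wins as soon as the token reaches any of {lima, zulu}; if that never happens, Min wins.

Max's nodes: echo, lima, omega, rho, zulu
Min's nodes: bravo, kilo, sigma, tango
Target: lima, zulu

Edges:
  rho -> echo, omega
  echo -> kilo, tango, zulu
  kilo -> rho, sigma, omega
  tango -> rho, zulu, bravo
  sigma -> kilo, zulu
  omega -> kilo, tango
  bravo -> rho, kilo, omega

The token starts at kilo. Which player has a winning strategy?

A0 = {lima, zulu}
A1: add {echo} — echo (Max) has echo→zulu.
A2: add {rho} — rho (Max) has rho→echo.
A3 = A2; e.g. kilo (Min) can still go to sigma. Fixed point.
kilo never enters the attractor, so Min can avoid the target forever.

Min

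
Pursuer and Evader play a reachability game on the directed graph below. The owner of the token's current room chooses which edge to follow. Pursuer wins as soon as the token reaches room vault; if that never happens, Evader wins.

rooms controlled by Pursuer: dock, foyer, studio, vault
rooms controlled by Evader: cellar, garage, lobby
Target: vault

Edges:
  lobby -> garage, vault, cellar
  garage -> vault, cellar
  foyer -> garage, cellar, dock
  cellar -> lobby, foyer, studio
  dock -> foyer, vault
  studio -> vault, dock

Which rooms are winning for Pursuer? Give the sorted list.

dock, foyer, studio, vault

A0 = {vault}
A1: add {dock, studio} — dock (Pursuer) has dock→vault; studio (Pursuer) has studio→vault.
A2: add {foyer} — foyer (Pursuer) has foyer→dock.
A3 = A2; e.g. lobby (Evader) can still go to garage. Fixed point.
Pursuer's winning region = {dock, foyer, studio, vault}.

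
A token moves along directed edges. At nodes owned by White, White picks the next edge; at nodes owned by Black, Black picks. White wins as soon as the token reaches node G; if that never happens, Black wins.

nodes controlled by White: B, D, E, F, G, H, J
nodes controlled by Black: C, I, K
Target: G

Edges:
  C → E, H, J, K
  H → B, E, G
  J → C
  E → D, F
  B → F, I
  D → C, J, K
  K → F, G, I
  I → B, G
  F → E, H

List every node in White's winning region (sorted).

A0 = {G}
A1: add {H} — H (White) has H→G.
A2: add {F} — F (White) has F→H.
A3: add {B, E} — B (White) has B→F; E (White) has E→F.
A4: add {I} — I (Black): all of {B, G} already in.
A5: add {K} — K (Black): all of {F, G, I} already in.
A6: add {D} — D (White) has D→K.
A7 = A6; e.g. C (Black) can still go to J. Fixed point.
White's winning region = {B, D, E, F, G, H, I, K}.

B, D, E, F, G, H, I, K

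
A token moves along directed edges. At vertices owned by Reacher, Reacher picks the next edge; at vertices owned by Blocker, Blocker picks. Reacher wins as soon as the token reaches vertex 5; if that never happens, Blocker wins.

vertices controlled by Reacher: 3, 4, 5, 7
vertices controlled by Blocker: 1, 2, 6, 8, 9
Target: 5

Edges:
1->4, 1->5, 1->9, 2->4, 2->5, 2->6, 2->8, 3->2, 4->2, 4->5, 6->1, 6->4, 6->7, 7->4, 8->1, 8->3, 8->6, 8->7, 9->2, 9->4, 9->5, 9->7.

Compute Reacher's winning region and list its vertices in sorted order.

4, 5, 7

A0 = {5}
A1: add {4} — 4 (Reacher) has 4→5.
A2: add {7} — 7 (Reacher) has 7→4.
A3 = A2; e.g. 1 (Blocker) can still go to 9. Fixed point.
Reacher's winning region = {4, 5, 7}.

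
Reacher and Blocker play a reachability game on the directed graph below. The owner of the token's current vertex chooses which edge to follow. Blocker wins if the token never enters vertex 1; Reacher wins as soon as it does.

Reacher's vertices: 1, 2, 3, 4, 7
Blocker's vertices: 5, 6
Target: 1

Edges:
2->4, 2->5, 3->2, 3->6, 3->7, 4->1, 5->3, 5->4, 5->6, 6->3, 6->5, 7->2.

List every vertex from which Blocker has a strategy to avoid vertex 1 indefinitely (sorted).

5, 6

A0 = {1}
A1: add {4} — 4 (Reacher) has 4→1.
A2: add {2} — 2 (Reacher) has 2→4.
A3: add {3, 7} — 3 (Reacher) has 3→2; 7 (Reacher) has 7→2.
A4 = A3; e.g. 5 (Blocker) can still go to 6. Fixed point.
Reacher's attractor = {1, 2, 3, 4, 7}; Blocker avoids the target exactly from the complement.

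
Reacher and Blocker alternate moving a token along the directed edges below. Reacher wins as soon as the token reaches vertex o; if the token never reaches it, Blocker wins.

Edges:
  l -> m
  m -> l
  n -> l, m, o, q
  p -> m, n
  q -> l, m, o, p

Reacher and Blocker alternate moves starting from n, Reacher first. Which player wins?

Reacher

Track states (vertex, player-to-move).
A0 = {(o,Reacher), (o,Blocker)}
A1: add {(n,Reacher), (q,Reacher)}.
(n,Reacher) ∈ A1 ⇒ Reacher forces the target.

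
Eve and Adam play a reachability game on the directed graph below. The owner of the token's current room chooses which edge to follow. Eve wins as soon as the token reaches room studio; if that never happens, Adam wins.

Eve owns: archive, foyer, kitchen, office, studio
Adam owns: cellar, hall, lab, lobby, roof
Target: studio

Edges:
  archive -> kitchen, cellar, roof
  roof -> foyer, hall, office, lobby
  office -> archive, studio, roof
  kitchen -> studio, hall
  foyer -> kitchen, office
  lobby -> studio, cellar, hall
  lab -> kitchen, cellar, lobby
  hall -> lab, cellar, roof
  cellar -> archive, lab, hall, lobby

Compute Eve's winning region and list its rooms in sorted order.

archive, foyer, kitchen, office, studio

A0 = {studio}
A1: add {kitchen, office} — kitchen (Eve) has kitchen→studio; office (Eve) has office→studio.
A2: add {archive, foyer} — archive (Eve) has archive→kitchen; foyer (Eve) has foyer→kitchen.
A3 = A2; e.g. lab (Adam) can still go to cellar. Fixed point.
Eve's winning region = {archive, foyer, kitchen, office, studio}.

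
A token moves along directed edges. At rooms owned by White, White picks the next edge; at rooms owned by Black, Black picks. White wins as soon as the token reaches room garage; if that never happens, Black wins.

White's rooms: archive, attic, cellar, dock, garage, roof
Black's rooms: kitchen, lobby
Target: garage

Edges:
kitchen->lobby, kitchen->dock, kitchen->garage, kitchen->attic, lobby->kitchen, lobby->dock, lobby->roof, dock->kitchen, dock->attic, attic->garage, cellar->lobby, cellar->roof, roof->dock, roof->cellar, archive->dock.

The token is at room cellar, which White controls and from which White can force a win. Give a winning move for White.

A0 = {garage}
A1: add {attic} — attic (White) has attic→garage.
A2: add {dock} — dock (White) has dock→attic.
A3: add {archive, roof} — roof (White) has roof→dock; archive (White) has archive→dock.
A4: add {cellar} — cellar (White) has cellar→roof.
A5 = A4; e.g. kitchen (Black) can still go to lobby. Fixed point.
From cellar, successor roof is in the attractor (rank 3); the other successor lobby is not.

roof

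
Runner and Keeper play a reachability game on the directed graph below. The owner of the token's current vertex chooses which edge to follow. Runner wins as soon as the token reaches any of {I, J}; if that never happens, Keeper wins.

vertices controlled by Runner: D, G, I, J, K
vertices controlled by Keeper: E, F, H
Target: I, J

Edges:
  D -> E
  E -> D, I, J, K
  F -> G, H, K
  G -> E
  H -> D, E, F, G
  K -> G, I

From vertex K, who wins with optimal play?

A0 = {I, J}
A1: add {K} — K (Runner) has K→I.
A2 = A1; e.g. D (Runner) has no edge into A1. Fixed point.
K ∈ A1, so Runner can force the target.

Runner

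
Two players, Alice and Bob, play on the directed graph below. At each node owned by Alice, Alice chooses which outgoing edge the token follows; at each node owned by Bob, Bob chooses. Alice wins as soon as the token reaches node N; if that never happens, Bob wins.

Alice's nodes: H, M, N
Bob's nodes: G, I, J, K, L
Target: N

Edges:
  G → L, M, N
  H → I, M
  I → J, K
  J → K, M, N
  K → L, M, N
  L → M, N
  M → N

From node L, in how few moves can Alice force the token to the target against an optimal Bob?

2

A0 = {N}
A1: add {M} — M (Alice) has M→N.
A2: add {H, L} — H (Alice) has H→M; L (Bob): all of {M, N} already in.
L enters the attractor at level 2, so Alice can force the target in 2 moves from there.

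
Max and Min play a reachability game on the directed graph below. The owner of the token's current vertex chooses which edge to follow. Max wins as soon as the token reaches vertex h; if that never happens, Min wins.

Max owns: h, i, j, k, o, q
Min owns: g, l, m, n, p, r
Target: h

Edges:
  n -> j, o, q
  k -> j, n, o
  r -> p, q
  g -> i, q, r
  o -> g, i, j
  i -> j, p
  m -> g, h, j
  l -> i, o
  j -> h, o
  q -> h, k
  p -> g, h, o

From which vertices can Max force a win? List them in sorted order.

h, i, j, k, l, n, o, q

A0 = {h}
A1: add {j, q} — j (Max) has j→h; q (Max) has q→h.
A2: add {i, k, o} — i (Max) has i→j; k (Max) has k→j; o (Max) has o→j.
A3: add {l, n} — l (Min): all of {i, o} already in; n (Min): all of {j, o, q} already in.
A4 = A3; e.g. g (Min) can still go to r. Fixed point.
Max's winning region = {h, i, j, k, l, n, o, q}.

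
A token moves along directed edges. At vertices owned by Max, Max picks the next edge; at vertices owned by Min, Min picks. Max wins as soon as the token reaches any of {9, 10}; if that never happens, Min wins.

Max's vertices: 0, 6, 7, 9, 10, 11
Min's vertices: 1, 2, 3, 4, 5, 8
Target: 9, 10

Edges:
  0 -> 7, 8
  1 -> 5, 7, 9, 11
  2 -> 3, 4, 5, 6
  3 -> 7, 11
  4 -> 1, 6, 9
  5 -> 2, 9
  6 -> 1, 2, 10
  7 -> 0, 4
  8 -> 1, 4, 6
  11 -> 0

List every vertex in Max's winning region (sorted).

6, 9, 10

A0 = {9, 10}
A1: add {6} — 6 (Max) has 6→10.
A2 = A1; e.g. 0 (Max) has no edge into A1. Fixed point.
Max's winning region = {6, 9, 10}.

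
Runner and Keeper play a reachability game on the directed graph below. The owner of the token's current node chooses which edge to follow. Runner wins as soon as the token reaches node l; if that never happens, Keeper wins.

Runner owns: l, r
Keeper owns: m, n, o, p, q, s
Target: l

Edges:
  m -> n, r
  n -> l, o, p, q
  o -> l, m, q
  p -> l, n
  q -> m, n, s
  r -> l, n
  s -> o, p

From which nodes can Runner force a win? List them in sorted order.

A0 = {l}
A1: add {r} — r (Runner) has r→l.
A2 = A1; e.g. m (Keeper) can still go to n. Fixed point.
Runner's winning region = {l, r}.

l, r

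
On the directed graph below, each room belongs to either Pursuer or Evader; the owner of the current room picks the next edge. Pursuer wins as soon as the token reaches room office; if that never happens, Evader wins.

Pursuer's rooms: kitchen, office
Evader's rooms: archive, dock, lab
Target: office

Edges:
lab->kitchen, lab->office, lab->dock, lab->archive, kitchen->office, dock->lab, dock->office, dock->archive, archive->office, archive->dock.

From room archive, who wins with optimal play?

Evader

A0 = {office}
A1: add {kitchen} — kitchen (Pursuer) has kitchen→office.
A2 = A1; e.g. lab (Evader) can still go to dock. Fixed point.
archive never enters the attractor, so Evader can avoid the target forever.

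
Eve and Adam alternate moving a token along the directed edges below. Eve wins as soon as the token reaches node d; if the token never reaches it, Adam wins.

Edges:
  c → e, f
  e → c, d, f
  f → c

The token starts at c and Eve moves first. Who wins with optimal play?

Track states (vertex, player-to-move).
A0 = {(d,Eve), (d,Adam)}
A1: add {(e,Eve)}.
A2 = A1; e.g. (c,Eve) stays out. (c,Eve) never enters ⇒ Adam avoids the target.

Adam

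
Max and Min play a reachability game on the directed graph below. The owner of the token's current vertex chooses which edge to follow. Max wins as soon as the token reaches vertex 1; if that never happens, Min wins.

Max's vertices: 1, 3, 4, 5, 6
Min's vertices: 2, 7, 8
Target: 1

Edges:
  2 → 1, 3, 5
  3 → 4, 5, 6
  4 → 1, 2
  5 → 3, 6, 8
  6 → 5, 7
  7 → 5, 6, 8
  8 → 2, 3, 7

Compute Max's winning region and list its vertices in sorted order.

A0 = {1}
A1: add {4} — 4 (Max) has 4→1.
A2: add {3} — 3 (Max) has 3→4.
A3: add {5} — 5 (Max) has 5→3.
A4: add {2, 6} — 2 (Min): all of {1, 3, 5} already in; 6 (Max) has 6→5.
A5 = A4; e.g. 7 (Min) can still go to 8. Fixed point.
Max's winning region = {1, 2, 3, 4, 5, 6}.

1, 2, 3, 4, 5, 6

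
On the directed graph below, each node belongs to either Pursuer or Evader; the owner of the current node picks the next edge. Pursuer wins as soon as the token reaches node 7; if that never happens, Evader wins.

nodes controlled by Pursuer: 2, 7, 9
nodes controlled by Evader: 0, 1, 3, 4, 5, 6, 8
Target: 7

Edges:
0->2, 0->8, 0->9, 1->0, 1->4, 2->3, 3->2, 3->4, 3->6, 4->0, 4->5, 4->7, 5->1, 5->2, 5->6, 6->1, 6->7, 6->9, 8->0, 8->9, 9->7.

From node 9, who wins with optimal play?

Pursuer

A0 = {7}
A1: add {9} — 9 (Pursuer) has 9→7.
A2 = A1; e.g. 0 (Evader) can still go to 2. Fixed point.
9 ∈ A1, so Pursuer can force the target.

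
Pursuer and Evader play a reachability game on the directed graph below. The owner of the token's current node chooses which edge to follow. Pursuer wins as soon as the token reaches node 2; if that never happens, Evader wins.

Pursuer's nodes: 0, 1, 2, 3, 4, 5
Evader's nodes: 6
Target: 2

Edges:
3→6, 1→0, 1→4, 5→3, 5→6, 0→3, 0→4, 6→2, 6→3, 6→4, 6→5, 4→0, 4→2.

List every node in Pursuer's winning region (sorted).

A0 = {2}
A1: add {4} — 4 (Pursuer) has 4→2.
A2: add {0, 1} — 0 (Pursuer) has 0→4; 1 (Pursuer) has 1→4.
A3 = A2; e.g. 3 (Pursuer) has no edge into A2. Fixed point.
Pursuer's winning region = {0, 1, 2, 4}.

0, 1, 2, 4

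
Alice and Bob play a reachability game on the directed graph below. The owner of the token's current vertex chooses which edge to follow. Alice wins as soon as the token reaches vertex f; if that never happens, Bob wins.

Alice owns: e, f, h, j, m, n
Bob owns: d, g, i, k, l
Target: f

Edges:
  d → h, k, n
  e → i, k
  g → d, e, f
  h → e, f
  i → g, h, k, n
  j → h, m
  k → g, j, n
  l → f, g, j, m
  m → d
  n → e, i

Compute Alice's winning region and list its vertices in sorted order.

A0 = {f}
A1: add {h} — h (Alice) has h→f.
A2: add {j} — j (Alice) has j→h.
A3 = A2; e.g. d (Bob) can still go to k. Fixed point.
Alice's winning region = {f, h, j}.

f, h, j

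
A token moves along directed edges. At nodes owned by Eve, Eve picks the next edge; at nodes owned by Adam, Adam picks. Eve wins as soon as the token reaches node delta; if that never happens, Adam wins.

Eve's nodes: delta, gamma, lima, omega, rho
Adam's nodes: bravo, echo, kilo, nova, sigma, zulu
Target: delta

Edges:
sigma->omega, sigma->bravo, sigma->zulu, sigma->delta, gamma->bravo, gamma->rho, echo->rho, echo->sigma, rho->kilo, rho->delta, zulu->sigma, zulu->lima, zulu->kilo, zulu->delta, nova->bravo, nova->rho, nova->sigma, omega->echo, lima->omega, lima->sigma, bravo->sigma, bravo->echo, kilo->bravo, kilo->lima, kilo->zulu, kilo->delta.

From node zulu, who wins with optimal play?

Adam

A0 = {delta}
A1: add {rho} — rho (Eve) has rho→delta.
A2: add {gamma} — gamma (Eve) has gamma→rho.
A3 = A2; e.g. omega (Eve) has no edge into A2. Fixed point.
zulu never enters the attractor, so Adam can avoid the target forever.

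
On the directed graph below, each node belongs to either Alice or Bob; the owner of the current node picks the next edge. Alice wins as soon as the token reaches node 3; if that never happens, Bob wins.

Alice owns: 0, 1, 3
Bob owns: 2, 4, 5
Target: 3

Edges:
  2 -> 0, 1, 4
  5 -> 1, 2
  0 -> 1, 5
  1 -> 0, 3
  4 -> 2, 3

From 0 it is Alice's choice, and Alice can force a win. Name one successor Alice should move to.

A0 = {3}
A1: add {1} — 1 (Alice) has 1→3.
A2: add {0} — 0 (Alice) has 0→1.
A3 = A2; e.g. 2 (Bob) can still go to 4. Fixed point.
From 0, successor 1 is in the attractor (rank 1); the other successor 5 is not.

1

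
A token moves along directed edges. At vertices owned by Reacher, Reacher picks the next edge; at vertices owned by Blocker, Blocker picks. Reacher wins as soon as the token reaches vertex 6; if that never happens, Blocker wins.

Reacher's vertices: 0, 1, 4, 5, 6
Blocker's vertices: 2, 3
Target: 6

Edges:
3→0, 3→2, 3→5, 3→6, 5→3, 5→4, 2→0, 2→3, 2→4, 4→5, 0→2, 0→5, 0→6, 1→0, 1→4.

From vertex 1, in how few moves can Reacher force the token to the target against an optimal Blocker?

2

A0 = {6}
A1: add {0} — 0 (Reacher) has 0→6.
A2: add {1} — 1 (Reacher) has 1→0.
A3 = A2; e.g. 2 (Blocker) can still go to 3. Fixed point.
1 enters the attractor at level 2, so Reacher can force the target in 2 moves from there.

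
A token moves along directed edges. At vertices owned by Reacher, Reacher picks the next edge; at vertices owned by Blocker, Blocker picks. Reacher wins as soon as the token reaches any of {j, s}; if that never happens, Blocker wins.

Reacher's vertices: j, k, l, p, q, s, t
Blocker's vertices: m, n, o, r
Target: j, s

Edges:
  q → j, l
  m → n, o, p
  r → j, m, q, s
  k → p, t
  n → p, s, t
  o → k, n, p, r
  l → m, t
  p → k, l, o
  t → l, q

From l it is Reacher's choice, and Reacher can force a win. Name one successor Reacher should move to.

t

A0 = {j, s}
A1: add {q} — q (Reacher) has q→j.
A2: add {t} — t (Reacher) has t→q.
A3: add {k, l} — k (Reacher) has k→t; l (Reacher) has l→t.
A4: add {p} — p (Reacher) has p→k.
A5: add {n} — n (Blocker): all of {p, s, t} already in.
A6 = A5; e.g. m (Blocker) can still go to o. Fixed point.
From l, successor t is in the attractor (rank 2); the other successor m is not.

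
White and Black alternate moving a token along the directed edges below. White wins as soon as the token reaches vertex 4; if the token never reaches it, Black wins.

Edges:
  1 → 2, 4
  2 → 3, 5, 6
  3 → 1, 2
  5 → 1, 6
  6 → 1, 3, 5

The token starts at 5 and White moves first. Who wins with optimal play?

Black

Track states (vertex, player-to-move).
A0 = {(4,White), (4,Black)}
A1: add {(1,White)}.
A2 = A1; e.g. (1,Black) stays out. (5,White) never enters ⇒ Black avoids the target.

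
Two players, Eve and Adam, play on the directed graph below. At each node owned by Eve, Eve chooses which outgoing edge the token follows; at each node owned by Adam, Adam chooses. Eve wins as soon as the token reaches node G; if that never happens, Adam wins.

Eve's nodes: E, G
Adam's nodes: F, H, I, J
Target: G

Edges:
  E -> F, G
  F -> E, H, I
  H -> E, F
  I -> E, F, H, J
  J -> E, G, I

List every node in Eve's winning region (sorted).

E, G

A0 = {G}
A1: add {E} — E (Eve) has E→G.
A2 = A1; e.g. F (Adam) can still go to H. Fixed point.
Eve's winning region = {E, G}.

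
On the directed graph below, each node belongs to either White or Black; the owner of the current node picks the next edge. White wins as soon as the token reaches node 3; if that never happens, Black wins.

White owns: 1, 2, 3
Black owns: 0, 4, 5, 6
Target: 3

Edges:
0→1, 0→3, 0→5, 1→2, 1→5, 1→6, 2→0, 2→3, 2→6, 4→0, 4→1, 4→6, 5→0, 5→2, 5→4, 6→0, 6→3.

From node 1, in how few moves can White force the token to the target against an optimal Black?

2

A0 = {3}
A1: add {2} — 2 (White) has 2→3.
A2: add {1} — 1 (White) has 1→2.
A3 = A2; e.g. 0 (Black) can still go to 5. Fixed point.
1 enters the attractor at level 2, so White can force the target in 2 moves from there.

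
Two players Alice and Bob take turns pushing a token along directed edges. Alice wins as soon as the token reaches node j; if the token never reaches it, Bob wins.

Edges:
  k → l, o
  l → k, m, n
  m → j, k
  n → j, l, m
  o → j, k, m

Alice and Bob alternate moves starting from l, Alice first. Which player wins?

Track states (vertex, player-to-move).
A0 = {(j,Alice), (j,Bob)}
A1: add {(m,Alice), (n,Alice), (o,Alice)}.
A2 = A1; e.g. (k,Alice) stays out. (l,Alice) never enters ⇒ Bob avoids the target.

Bob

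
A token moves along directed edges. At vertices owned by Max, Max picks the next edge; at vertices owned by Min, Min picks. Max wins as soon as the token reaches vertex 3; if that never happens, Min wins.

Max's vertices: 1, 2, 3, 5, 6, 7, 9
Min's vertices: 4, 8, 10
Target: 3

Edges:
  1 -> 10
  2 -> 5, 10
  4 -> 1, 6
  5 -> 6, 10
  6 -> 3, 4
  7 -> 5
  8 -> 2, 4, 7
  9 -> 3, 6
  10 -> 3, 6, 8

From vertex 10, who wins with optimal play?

A0 = {3}
A1: add {6, 9} — 6 (Max) has 6→3; 9 (Max) has 9→3.
A2: add {5} — 5 (Max) has 5→6.
A3: add {2, 7} — 2 (Max) has 2→5; 7 (Max) has 7→5.
A4 = A3; e.g. 1 (Max) has no edge into A3. Fixed point.
10 never enters the attractor, so Min can avoid the target forever.

Min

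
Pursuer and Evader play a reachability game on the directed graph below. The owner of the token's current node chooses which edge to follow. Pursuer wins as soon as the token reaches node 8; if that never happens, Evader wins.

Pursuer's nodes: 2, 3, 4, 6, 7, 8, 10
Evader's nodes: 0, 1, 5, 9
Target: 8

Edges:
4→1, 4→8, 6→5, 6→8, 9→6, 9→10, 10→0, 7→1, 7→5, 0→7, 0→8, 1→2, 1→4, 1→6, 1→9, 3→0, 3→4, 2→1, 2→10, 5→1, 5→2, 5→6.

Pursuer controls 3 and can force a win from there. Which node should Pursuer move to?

A0 = {8}
A1: add {4, 6} — 4 (Pursuer) has 4→8; 6 (Pursuer) has 6→8.
A2: add {3} — 3 (Pursuer) has 3→4.
A3 = A2; e.g. 0 (Evader) can still go to 7. Fixed point.
From 3, successor 4 is in the attractor (rank 1); the other successor 0 is not.

4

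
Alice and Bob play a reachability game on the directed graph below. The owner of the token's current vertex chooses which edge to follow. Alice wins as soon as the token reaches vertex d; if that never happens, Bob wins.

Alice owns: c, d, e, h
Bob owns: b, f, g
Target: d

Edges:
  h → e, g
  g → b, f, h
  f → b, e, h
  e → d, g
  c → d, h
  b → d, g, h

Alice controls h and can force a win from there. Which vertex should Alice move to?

e

A0 = {d}
A1: add {c, e} — c (Alice) has c→d; e (Alice) has e→d.
A2: add {h} — h (Alice) has h→e.
A3 = A2; e.g. b (Bob) can still go to g. Fixed point.
From h, successor e is in the attractor (rank 1); the other successor g is not.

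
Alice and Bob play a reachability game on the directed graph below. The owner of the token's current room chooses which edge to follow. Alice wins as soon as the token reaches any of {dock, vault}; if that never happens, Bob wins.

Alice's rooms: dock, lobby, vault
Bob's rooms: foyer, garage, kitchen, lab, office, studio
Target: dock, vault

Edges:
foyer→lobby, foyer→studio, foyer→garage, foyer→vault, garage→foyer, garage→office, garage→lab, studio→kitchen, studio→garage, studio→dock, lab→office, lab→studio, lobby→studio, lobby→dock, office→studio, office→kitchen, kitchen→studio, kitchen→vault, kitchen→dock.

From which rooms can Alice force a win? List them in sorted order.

A0 = {dock, vault}
A1: add {lobby} — lobby (Alice) has lobby→dock.
A2 = A1; e.g. foyer (Bob) can still go to studio. Fixed point.
Alice's winning region = {dock, lobby, vault}.

dock, lobby, vault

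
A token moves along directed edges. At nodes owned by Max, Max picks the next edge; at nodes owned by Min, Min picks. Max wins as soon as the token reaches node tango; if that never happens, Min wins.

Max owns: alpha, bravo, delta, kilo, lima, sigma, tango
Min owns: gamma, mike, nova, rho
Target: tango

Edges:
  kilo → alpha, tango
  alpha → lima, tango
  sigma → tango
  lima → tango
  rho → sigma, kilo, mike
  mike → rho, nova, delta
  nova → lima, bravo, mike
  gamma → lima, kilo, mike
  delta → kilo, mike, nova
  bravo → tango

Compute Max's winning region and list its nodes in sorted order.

alpha, bravo, delta, kilo, lima, sigma, tango

A0 = {tango}
A1: add {alpha, bravo, kilo, lima, sigma} — lima (Max) has lima→tango; bravo (Max) has bravo→tango; sigma (Max) has sigma→tango; kilo (Max) has kilo→tango; alpha (Max) has alpha→tango.
A2: add {delta} — delta (Max) has delta→kilo.
A3 = A2; e.g. gamma (Min) can still go to mike. Fixed point.
Max's winning region = {alpha, bravo, delta, kilo, lima, sigma, tango}.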